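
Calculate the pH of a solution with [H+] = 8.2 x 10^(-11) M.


pH = -log10([H+])
pH = -log10(8.2 x 10^(-11))
pH = 10.0862

10.0862


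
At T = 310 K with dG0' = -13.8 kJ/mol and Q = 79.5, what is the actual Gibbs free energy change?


dG = dG0' + RT * ln(Q) / 1000
dG = -13.8 + 8.314 * 310 * ln(79.5) / 1000
dG = -2.5222 kJ/mol

-2.5222 kJ/mol


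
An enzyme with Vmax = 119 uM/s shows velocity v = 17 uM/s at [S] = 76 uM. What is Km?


Km = [S] * (Vmax - v) / v
Km = 76 * (119 - 17) / 17
Km = 456.0 uM

456.0 uM


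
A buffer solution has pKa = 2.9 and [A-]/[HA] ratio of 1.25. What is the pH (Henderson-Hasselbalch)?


pH = pKa + log10([A-]/[HA])
pH = 2.9 + log10(1.25)
pH = 2.9969

2.9969


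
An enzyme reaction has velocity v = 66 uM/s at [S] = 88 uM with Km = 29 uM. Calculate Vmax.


Vmax = v * (Km + [S]) / [S]
Vmax = 66 * (29 + 88) / 88
Vmax = 87.75 uM/s

87.75 uM/s


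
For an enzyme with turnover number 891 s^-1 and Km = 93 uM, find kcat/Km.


Catalytic efficiency = kcat / Km
= 891 / 93
= 9.5806 uM^-1*s^-1

9.5806 uM^-1*s^-1


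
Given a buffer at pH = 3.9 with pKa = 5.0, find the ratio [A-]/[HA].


[A-]/[HA] = 10^(pH - pKa)
= 10^(3.9 - 5.0)
= 0.0794

0.0794


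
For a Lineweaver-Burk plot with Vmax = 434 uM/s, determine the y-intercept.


y-intercept = 1/Vmax
= 1/434
= 0.0023 s/uM

0.0023 s/uM


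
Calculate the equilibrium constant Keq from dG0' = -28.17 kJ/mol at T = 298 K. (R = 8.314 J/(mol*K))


Keq = exp(-dG0 * 1000 / (R * T))
Keq = exp(-(-28.17) * 1000 / (8.314 * 298))
Keq = 86682.09

86682.09


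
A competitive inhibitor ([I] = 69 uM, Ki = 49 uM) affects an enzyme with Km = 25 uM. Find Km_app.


Km_app = Km * (1 + [I]/Ki)
Km_app = 25 * (1 + 69/49)
Km_app = 60.2041 uM

60.2041 uM


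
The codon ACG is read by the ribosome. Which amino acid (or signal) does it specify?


Standard genetic code lookup.
Codon ACG -> Thr

Thr


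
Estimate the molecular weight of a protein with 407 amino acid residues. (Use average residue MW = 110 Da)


MW = n_residues * 110 Da
MW = 407 * 110
MW = 44770 Da

44770 Da


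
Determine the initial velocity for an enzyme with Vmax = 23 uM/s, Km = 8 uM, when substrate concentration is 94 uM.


v = Vmax * [S] / (Km + [S])
v = 23 * 94 / (8 + 94)
v = 21.1961 uM/s

21.1961 uM/s


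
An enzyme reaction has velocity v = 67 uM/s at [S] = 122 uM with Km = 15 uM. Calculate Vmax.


Vmax = v * (Km + [S]) / [S]
Vmax = 67 * (15 + 122) / 122
Vmax = 75.2377 uM/s

75.2377 uM/s


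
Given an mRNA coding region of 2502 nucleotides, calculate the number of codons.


codons = nucleotides / 3
codons = 2502 / 3 = 834

834


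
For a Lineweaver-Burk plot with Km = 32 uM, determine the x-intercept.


x-intercept = -1/Km
= -1/32
= -0.0312 1/uM

-0.0312 1/uM


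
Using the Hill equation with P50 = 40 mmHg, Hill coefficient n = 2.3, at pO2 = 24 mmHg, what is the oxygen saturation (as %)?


Y = pO2^n / (P50^n + pO2^n)
Y = 24^2.3 / (40^2.3 + 24^2.3)
Y = 23.6%

23.6%


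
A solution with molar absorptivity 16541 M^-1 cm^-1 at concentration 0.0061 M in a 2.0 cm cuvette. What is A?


A = epsilon * c * l
A = 16541 * 0.0061 * 2.0
A = 201.8002

201.8002


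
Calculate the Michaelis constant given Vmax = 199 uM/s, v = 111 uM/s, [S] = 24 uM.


Km = [S] * (Vmax - v) / v
Km = 24 * (199 - 111) / 111
Km = 19.027 uM

19.027 uM


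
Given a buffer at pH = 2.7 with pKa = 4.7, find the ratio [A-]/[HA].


[A-]/[HA] = 10^(pH - pKa)
= 10^(2.7 - 4.7)
= 0.01

0.01


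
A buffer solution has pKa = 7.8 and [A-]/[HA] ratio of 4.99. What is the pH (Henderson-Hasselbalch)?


pH = pKa + log10([A-]/[HA])
pH = 7.8 + log10(4.99)
pH = 8.4981

8.4981


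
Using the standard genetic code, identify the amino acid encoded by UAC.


Standard genetic code lookup.
Codon UAC -> Tyr

Tyr


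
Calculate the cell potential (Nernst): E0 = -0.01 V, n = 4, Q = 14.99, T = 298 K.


E = E0 - (RT/nF) * ln(Q)
E = -0.01 - (8.314 * 298 / (4 * 96485)) * ln(14.99)
E = -0.0274 V

-0.0274 V


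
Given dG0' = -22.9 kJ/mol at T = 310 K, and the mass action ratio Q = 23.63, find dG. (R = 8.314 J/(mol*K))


dG = dG0' + RT * ln(Q) / 1000
dG = -22.9 + 8.314 * 310 * ln(23.63) / 1000
dG = -14.7491 kJ/mol

-14.7491 kJ/mol


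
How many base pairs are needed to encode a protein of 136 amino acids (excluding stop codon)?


Each amino acid = 1 codon = 3 bp
bp = 136 * 3 = 408 bp

408 bp


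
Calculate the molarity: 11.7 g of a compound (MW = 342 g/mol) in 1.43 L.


C = (mass / MW) / volume
C = (11.7 / 342) / 1.43
C = 0.0239 M

0.0239 M


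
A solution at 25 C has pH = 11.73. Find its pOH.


pOH = 14 - pH
pOH = 14 - 11.73
pOH = 2.27

2.27


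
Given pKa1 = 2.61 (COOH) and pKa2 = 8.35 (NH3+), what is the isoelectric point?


pI = (pKa1 + pKa2) / 2
pI = (2.61 + 8.35) / 2
pI = 5.48

5.48


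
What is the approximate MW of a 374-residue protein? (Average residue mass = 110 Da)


MW = n_residues * 110 Da
MW = 374 * 110
MW = 41140 Da

41140 Da


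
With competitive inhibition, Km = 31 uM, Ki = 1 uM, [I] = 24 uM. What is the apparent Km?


Km_app = Km * (1 + [I]/Ki)
Km_app = 31 * (1 + 24/1)
Km_app = 775.0 uM

775.0 uM


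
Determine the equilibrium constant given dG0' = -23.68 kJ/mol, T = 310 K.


Keq = exp(-dG0 * 1000 / (R * T))
Keq = exp(-(-23.68) * 1000 / (8.314 * 310))
Keq = 9776.7973

9776.7973


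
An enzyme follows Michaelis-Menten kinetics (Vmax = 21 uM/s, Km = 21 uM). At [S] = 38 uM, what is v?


v = Vmax * [S] / (Km + [S])
v = 21 * 38 / (21 + 38)
v = 13.5254 uM/s

13.5254 uM/s


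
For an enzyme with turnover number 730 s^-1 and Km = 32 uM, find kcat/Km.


Catalytic efficiency = kcat / Km
= 730 / 32
= 22.8125 uM^-1*s^-1

22.8125 uM^-1*s^-1


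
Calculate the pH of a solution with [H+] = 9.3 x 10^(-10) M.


pH = -log10([H+])
pH = -log10(9.3 x 10^(-10))
pH = 9.0315

9.0315


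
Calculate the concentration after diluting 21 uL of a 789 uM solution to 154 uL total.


C2 = C1 * V1 / V2
C2 = 789 * 21 / 154
C2 = 107.5909 uM

107.5909 uM


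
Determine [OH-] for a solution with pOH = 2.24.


[OH-] = 10^(-pOH)
[OH-] = 10^(-2.24)
[OH-] = 0.0058 M

0.0058 M


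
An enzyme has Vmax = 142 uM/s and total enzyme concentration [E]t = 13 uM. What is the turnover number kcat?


kcat = Vmax / [E]t
kcat = 142 / 13
kcat = 10.9231 s^-1

10.9231 s^-1


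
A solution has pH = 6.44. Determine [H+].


[H+] = 10^(-pH)
[H+] = 10^(-6.44)
[H+] = 3.631e-07 M

3.631e-07 M


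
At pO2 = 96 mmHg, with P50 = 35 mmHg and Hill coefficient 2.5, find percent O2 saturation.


Y = pO2^n / (P50^n + pO2^n)
Y = 96^2.5 / (35^2.5 + 96^2.5)
Y = 92.57%

92.57%


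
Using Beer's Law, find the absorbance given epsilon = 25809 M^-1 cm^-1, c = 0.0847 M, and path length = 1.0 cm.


A = epsilon * c * l
A = 25809 * 0.0847 * 1.0
A = 2186.0223

2186.0223


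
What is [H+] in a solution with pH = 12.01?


[H+] = 10^(-pH)
[H+] = 10^(-12.01)
[H+] = 9.772e-13 M

9.772e-13 M


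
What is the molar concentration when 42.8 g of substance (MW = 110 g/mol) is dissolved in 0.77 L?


C = (mass / MW) / volume
C = (42.8 / 110) / 0.77
C = 0.5053 M

0.5053 M


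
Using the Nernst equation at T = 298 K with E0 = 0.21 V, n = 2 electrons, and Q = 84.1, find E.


E = E0 - (RT/nF) * ln(Q)
E = 0.21 - (8.314 * 298 / (2 * 96485)) * ln(84.1)
E = 0.1531 V

0.1531 V


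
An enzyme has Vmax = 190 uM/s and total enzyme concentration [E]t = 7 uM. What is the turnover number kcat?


kcat = Vmax / [E]t
kcat = 190 / 7
kcat = 27.1429 s^-1

27.1429 s^-1


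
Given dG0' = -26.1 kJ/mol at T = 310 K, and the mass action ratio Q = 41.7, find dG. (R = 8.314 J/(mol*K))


dG = dG0' + RT * ln(Q) / 1000
dG = -26.1 + 8.314 * 310 * ln(41.7) / 1000
dG = -16.4852 kJ/mol

-16.4852 kJ/mol


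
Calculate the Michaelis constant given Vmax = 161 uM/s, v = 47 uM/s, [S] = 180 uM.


Km = [S] * (Vmax - v) / v
Km = 180 * (161 - 47) / 47
Km = 436.5957 uM

436.5957 uM


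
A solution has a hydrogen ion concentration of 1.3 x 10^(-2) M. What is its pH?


pH = -log10([H+])
pH = -log10(1.3 x 10^(-2))
pH = 1.8861

1.8861


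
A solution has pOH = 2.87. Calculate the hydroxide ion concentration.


[OH-] = 10^(-pOH)
[OH-] = 10^(-2.87)
[OH-] = 0.0013 M

0.0013 M


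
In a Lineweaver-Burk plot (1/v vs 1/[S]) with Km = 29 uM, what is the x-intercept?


x-intercept = -1/Km
= -1/29
= -0.0345 1/uM

-0.0345 1/uM


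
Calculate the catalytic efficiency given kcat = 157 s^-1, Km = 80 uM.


Catalytic efficiency = kcat / Km
= 157 / 80
= 1.9625 uM^-1*s^-1

1.9625 uM^-1*s^-1


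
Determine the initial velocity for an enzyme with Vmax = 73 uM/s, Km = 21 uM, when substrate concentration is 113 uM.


v = Vmax * [S] / (Km + [S])
v = 73 * 113 / (21 + 113)
v = 61.5597 uM/s

61.5597 uM/s


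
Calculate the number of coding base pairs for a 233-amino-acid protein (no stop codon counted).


Each amino acid = 1 codon = 3 bp
bp = 233 * 3 = 699 bp

699 bp


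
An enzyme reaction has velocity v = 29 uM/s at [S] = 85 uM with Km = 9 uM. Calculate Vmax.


Vmax = v * (Km + [S]) / [S]
Vmax = 29 * (9 + 85) / 85
Vmax = 32.0706 uM/s

32.0706 uM/s


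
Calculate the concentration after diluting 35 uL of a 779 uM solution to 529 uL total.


C2 = C1 * V1 / V2
C2 = 779 * 35 / 529
C2 = 51.5406 uM

51.5406 uM


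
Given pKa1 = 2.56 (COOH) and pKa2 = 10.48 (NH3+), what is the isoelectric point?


pI = (pKa1 + pKa2) / 2
pI = (2.56 + 10.48) / 2
pI = 6.52

6.52


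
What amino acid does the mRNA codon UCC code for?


Standard genetic code lookup.
Codon UCC -> Ser

Ser


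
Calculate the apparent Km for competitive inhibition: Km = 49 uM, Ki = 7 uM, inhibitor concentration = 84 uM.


Km_app = Km * (1 + [I]/Ki)
Km_app = 49 * (1 + 84/7)
Km_app = 637.0 uM

637.0 uM


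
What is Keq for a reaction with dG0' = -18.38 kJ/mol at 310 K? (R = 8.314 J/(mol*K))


Keq = exp(-dG0 * 1000 / (R * T))
Keq = exp(-(-18.38) * 1000 / (8.314 * 310))
Keq = 1250.606

1250.606


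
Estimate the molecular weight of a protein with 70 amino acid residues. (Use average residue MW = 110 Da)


MW = n_residues * 110 Da
MW = 70 * 110
MW = 7700 Da

7700 Da


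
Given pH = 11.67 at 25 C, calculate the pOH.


pOH = 14 - pH
pOH = 14 - 11.67
pOH = 2.33

2.33


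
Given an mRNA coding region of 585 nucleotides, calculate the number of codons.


codons = nucleotides / 3
codons = 585 / 3 = 195

195


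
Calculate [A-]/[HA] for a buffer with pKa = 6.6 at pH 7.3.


[A-]/[HA] = 10^(pH - pKa)
= 10^(7.3 - 6.6)
= 5.0119

5.0119


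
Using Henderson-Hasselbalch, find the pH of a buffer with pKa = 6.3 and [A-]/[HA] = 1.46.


pH = pKa + log10([A-]/[HA])
pH = 6.3 + log10(1.46)
pH = 6.4644

6.4644


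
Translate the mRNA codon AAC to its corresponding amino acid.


Standard genetic code lookup.
Codon AAC -> Asn

Asn


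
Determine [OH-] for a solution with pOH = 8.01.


[OH-] = 10^(-pOH)
[OH-] = 10^(-8.01)
[OH-] = 9.772e-09 M

9.772e-09 M


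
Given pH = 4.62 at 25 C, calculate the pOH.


pOH = 14 - pH
pOH = 14 - 4.62
pOH = 9.38

9.38


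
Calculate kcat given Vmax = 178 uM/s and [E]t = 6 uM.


kcat = Vmax / [E]t
kcat = 178 / 6
kcat = 29.6667 s^-1

29.6667 s^-1


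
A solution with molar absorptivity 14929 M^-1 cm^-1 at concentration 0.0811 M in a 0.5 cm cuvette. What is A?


A = epsilon * c * l
A = 14929 * 0.0811 * 0.5
A = 605.3709

605.3709


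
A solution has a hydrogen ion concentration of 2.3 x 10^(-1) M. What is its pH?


pH = -log10([H+])
pH = -log10(2.3 x 10^(-1))
pH = 0.6383

0.6383


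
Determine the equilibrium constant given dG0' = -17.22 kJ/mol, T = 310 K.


Keq = exp(-dG0 * 1000 / (R * T))
Keq = exp(-(-17.22) * 1000 / (8.314 * 310))
Keq = 797.3606

797.3606


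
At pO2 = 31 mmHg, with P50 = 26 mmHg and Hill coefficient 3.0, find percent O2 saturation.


Y = pO2^n / (P50^n + pO2^n)
Y = 31^3.0 / (26^3.0 + 31^3.0)
Y = 62.89%

62.89%


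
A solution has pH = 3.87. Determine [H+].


[H+] = 10^(-pH)
[H+] = 10^(-3.87)
[H+] = 1.349e-04 M

1.349e-04 M


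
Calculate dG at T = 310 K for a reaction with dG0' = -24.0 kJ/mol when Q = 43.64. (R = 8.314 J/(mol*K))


dG = dG0' + RT * ln(Q) / 1000
dG = -24.0 + 8.314 * 310 * ln(43.64) / 1000
dG = -14.268 kJ/mol

-14.268 kJ/mol


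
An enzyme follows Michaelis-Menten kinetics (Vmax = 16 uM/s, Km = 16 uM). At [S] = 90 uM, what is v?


v = Vmax * [S] / (Km + [S])
v = 16 * 90 / (16 + 90)
v = 13.5849 uM/s

13.5849 uM/s


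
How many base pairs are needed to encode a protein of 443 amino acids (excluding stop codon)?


Each amino acid = 1 codon = 3 bp
bp = 443 * 3 = 1329 bp

1329 bp


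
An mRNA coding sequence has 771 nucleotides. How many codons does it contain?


codons = nucleotides / 3
codons = 771 / 3 = 257

257


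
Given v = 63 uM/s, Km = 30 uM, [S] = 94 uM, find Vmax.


Vmax = v * (Km + [S]) / [S]
Vmax = 63 * (30 + 94) / 94
Vmax = 83.1064 uM/s

83.1064 uM/s


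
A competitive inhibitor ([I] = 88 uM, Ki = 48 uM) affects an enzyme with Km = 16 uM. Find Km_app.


Km_app = Km * (1 + [I]/Ki)
Km_app = 16 * (1 + 88/48)
Km_app = 45.3333 uM

45.3333 uM


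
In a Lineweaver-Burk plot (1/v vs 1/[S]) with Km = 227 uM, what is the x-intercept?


x-intercept = -1/Km
= -1/227
= -0.0044 1/uM

-0.0044 1/uM


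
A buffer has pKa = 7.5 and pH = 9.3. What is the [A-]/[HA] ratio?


[A-]/[HA] = 10^(pH - pKa)
= 10^(9.3 - 7.5)
= 63.0957

63.0957


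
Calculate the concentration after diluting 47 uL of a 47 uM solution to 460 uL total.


C2 = C1 * V1 / V2
C2 = 47 * 47 / 460
C2 = 4.8022 uM

4.8022 uM


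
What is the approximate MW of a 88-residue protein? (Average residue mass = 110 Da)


MW = n_residues * 110 Da
MW = 88 * 110
MW = 9680 Da

9680 Da


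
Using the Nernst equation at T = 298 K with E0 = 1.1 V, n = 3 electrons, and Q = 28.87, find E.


E = E0 - (RT/nF) * ln(Q)
E = 1.1 - (8.314 * 298 / (3 * 96485)) * ln(28.87)
E = 1.0712 V

1.0712 V


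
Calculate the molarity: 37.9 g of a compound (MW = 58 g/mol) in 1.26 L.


C = (mass / MW) / volume
C = (37.9 / 58) / 1.26
C = 0.5186 M

0.5186 M


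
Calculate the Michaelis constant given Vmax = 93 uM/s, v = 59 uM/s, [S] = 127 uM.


Km = [S] * (Vmax - v) / v
Km = 127 * (93 - 59) / 59
Km = 73.1864 uM

73.1864 uM


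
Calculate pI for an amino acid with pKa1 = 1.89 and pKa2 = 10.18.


pI = (pKa1 + pKa2) / 2
pI = (1.89 + 10.18) / 2
pI = 6.035

6.035


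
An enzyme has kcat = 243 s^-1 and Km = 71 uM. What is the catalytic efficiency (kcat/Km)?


Catalytic efficiency = kcat / Km
= 243 / 71
= 3.4225 uM^-1*s^-1

3.4225 uM^-1*s^-1


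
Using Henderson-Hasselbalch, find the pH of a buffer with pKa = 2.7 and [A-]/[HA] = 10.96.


pH = pKa + log10([A-]/[HA])
pH = 2.7 + log10(10.96)
pH = 3.7398

3.7398


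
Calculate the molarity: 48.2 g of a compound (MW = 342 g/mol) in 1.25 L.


C = (mass / MW) / volume
C = (48.2 / 342) / 1.25
C = 0.1127 M

0.1127 M


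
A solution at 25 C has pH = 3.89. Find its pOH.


pOH = 14 - pH
pOH = 14 - 3.89
pOH = 10.11

10.11


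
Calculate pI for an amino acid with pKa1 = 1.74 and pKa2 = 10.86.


pI = (pKa1 + pKa2) / 2
pI = (1.74 + 10.86) / 2
pI = 6.3

6.3


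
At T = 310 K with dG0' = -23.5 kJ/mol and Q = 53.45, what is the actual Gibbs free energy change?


dG = dG0' + RT * ln(Q) / 1000
dG = -23.5 + 8.314 * 310 * ln(53.45) / 1000
dG = -13.2454 kJ/mol

-13.2454 kJ/mol


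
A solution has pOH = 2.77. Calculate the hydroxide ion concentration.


[OH-] = 10^(-pOH)
[OH-] = 10^(-2.77)
[OH-] = 0.0017 M

0.0017 M


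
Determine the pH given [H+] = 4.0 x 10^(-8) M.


pH = -log10([H+])
pH = -log10(4.0 x 10^(-8))
pH = 7.3979

7.3979


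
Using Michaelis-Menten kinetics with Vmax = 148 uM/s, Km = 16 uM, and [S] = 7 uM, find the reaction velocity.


v = Vmax * [S] / (Km + [S])
v = 148 * 7 / (16 + 7)
v = 45.0435 uM/s

45.0435 uM/s


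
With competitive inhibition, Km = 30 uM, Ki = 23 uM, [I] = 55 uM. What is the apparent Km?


Km_app = Km * (1 + [I]/Ki)
Km_app = 30 * (1 + 55/23)
Km_app = 101.7391 uM

101.7391 uM


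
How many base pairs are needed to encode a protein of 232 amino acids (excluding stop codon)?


Each amino acid = 1 codon = 3 bp
bp = 232 * 3 = 696 bp

696 bp


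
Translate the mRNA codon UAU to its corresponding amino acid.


Standard genetic code lookup.
Codon UAU -> Tyr

Tyr


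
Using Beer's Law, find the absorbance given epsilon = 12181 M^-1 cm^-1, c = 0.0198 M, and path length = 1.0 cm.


A = epsilon * c * l
A = 12181 * 0.0198 * 1.0
A = 241.1838

241.1838


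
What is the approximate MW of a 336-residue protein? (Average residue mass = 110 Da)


MW = n_residues * 110 Da
MW = 336 * 110
MW = 36960 Da

36960 Da


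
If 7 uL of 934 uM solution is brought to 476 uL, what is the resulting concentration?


C2 = C1 * V1 / V2
C2 = 934 * 7 / 476
C2 = 13.7353 uM

13.7353 uM


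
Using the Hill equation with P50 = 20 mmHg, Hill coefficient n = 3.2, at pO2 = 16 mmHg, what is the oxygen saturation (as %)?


Y = pO2^n / (P50^n + pO2^n)
Y = 16^3.2 / (20^3.2 + 16^3.2)
Y = 32.87%

32.87%


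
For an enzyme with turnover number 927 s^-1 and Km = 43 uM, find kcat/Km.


Catalytic efficiency = kcat / Km
= 927 / 43
= 21.5581 uM^-1*s^-1

21.5581 uM^-1*s^-1


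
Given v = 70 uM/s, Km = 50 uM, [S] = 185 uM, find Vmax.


Vmax = v * (Km + [S]) / [S]
Vmax = 70 * (50 + 185) / 185
Vmax = 88.9189 uM/s

88.9189 uM/s


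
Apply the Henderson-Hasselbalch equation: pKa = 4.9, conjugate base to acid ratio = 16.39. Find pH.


pH = pKa + log10([A-]/[HA])
pH = 4.9 + log10(16.39)
pH = 6.1146

6.1146


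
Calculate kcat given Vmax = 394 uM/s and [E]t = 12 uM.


kcat = Vmax / [E]t
kcat = 394 / 12
kcat = 32.8333 s^-1

32.8333 s^-1


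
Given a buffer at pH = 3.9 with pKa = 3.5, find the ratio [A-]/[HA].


[A-]/[HA] = 10^(pH - pKa)
= 10^(3.9 - 3.5)
= 2.5119

2.5119


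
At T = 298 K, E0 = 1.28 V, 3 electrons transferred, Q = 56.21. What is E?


E = E0 - (RT/nF) * ln(Q)
E = 1.28 - (8.314 * 298 / (3 * 96485)) * ln(56.21)
E = 1.2455 V

1.2455 V


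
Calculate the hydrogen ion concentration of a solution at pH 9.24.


[H+] = 10^(-pH)
[H+] = 10^(-9.24)
[H+] = 5.754e-10 M

5.754e-10 M


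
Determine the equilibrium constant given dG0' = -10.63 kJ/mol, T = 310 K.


Keq = exp(-dG0 * 1000 / (R * T))
Keq = exp(-(-10.63) * 1000 / (8.314 * 310))
Keq = 61.8312

61.8312


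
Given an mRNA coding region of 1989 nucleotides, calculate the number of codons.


codons = nucleotides / 3
codons = 1989 / 3 = 663

663


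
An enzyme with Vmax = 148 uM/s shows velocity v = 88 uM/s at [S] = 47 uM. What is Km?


Km = [S] * (Vmax - v) / v
Km = 47 * (148 - 88) / 88
Km = 32.0455 uM

32.0455 uM


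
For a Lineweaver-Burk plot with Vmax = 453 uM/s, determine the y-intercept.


y-intercept = 1/Vmax
= 1/453
= 0.0022 s/uM

0.0022 s/uM


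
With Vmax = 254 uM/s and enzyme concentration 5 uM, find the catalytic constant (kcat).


kcat = Vmax / [E]t
kcat = 254 / 5
kcat = 50.8 s^-1

50.8 s^-1


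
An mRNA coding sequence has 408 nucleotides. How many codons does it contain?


codons = nucleotides / 3
codons = 408 / 3 = 136

136


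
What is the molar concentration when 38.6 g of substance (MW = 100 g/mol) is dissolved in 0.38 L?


C = (mass / MW) / volume
C = (38.6 / 100) / 0.38
C = 1.0158 M

1.0158 M


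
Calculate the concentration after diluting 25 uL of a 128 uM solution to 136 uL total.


C2 = C1 * V1 / V2
C2 = 128 * 25 / 136
C2 = 23.5294 uM

23.5294 uM


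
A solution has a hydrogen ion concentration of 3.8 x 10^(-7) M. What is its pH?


pH = -log10([H+])
pH = -log10(3.8 x 10^(-7))
pH = 6.4202

6.4202


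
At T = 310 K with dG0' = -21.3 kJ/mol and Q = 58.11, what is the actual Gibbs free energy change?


dG = dG0' + RT * ln(Q) / 1000
dG = -21.3 + 8.314 * 310 * ln(58.11) / 1000
dG = -10.83 kJ/mol

-10.83 kJ/mol


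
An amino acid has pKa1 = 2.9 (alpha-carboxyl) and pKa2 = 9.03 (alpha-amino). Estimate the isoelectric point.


pI = (pKa1 + pKa2) / 2
pI = (2.9 + 9.03) / 2
pI = 5.965

5.965


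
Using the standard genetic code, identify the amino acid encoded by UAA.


Standard genetic code lookup.
Codon UAA -> Stop

Stop


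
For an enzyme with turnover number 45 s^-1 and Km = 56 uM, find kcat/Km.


Catalytic efficiency = kcat / Km
= 45 / 56
= 0.8036 uM^-1*s^-1

0.8036 uM^-1*s^-1


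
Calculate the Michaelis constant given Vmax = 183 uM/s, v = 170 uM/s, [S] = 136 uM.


Km = [S] * (Vmax - v) / v
Km = 136 * (183 - 170) / 170
Km = 10.4 uM

10.4 uM


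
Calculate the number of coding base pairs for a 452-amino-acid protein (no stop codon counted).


Each amino acid = 1 codon = 3 bp
bp = 452 * 3 = 1356 bp

1356 bp


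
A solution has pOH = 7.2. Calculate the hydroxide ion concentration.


[OH-] = 10^(-pOH)
[OH-] = 10^(-7.2)
[OH-] = 6.310e-08 M

6.310e-08 M


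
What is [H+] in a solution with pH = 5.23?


[H+] = 10^(-pH)
[H+] = 10^(-5.23)
[H+] = 5.888e-06 M

5.888e-06 M


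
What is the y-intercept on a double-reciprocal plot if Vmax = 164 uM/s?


y-intercept = 1/Vmax
= 1/164
= 0.0061 s/uM

0.0061 s/uM


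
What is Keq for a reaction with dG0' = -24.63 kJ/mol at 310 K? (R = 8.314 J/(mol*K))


Keq = exp(-dG0 * 1000 / (R * T))
Keq = exp(-(-24.63) * 1000 / (8.314 * 310))
Keq = 14134.3646

14134.3646


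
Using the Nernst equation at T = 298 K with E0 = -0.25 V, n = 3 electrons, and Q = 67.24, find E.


E = E0 - (RT/nF) * ln(Q)
E = -0.25 - (8.314 * 298 / (3 * 96485)) * ln(67.24)
E = -0.286 V

-0.286 V


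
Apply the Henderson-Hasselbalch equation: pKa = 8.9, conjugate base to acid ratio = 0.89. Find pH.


pH = pKa + log10([A-]/[HA])
pH = 8.9 + log10(0.89)
pH = 8.8494

8.8494


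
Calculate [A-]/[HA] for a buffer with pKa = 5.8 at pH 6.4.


[A-]/[HA] = 10^(pH - pKa)
= 10^(6.4 - 5.8)
= 3.9811

3.9811


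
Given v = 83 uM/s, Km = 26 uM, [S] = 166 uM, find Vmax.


Vmax = v * (Km + [S]) / [S]
Vmax = 83 * (26 + 166) / 166
Vmax = 96.0 uM/s

96.0 uM/s


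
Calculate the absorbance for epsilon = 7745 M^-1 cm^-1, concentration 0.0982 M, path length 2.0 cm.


A = epsilon * c * l
A = 7745 * 0.0982 * 2.0
A = 1521.118

1521.118


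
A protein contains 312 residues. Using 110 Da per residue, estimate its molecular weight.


MW = n_residues * 110 Da
MW = 312 * 110
MW = 34320 Da

34320 Da


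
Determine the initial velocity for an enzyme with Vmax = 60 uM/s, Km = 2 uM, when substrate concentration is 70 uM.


v = Vmax * [S] / (Km + [S])
v = 60 * 70 / (2 + 70)
v = 58.3333 uM/s

58.3333 uM/s


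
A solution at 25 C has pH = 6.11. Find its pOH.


pOH = 14 - pH
pOH = 14 - 6.11
pOH = 7.89

7.89


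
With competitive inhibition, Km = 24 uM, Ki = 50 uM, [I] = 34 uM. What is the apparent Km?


Km_app = Km * (1 + [I]/Ki)
Km_app = 24 * (1 + 34/50)
Km_app = 40.32 uM

40.32 uM


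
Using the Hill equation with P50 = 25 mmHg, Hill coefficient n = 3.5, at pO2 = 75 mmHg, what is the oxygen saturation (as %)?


Y = pO2^n / (P50^n + pO2^n)
Y = 75^3.5 / (25^3.5 + 75^3.5)
Y = 97.91%

97.91%


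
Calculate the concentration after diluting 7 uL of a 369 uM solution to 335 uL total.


C2 = C1 * V1 / V2
C2 = 369 * 7 / 335
C2 = 7.7104 uM

7.7104 uM


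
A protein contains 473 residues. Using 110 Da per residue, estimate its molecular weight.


MW = n_residues * 110 Da
MW = 473 * 110
MW = 52030 Da

52030 Da


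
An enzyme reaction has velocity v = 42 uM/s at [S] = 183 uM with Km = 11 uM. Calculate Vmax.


Vmax = v * (Km + [S]) / [S]
Vmax = 42 * (11 + 183) / 183
Vmax = 44.5246 uM/s

44.5246 uM/s


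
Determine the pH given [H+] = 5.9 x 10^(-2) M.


pH = -log10([H+])
pH = -log10(5.9 x 10^(-2))
pH = 1.2291

1.2291


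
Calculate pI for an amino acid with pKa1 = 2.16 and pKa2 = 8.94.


pI = (pKa1 + pKa2) / 2
pI = (2.16 + 8.94) / 2
pI = 5.55

5.55


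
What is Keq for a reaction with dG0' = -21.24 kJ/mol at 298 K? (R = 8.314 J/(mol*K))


Keq = exp(-dG0 * 1000 / (R * T))
Keq = exp(-(-21.24) * 1000 / (8.314 * 298))
Keq = 5286.4873

5286.4873


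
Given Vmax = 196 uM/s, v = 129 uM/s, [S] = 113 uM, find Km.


Km = [S] * (Vmax - v) / v
Km = 113 * (196 - 129) / 129
Km = 58.6899 uM

58.6899 uM


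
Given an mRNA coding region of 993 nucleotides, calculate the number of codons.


codons = nucleotides / 3
codons = 993 / 3 = 331

331


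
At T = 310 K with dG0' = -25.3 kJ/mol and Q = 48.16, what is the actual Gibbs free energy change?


dG = dG0' + RT * ln(Q) / 1000
dG = -25.3 + 8.314 * 310 * ln(48.16) / 1000
dG = -15.314 kJ/mol

-15.314 kJ/mol


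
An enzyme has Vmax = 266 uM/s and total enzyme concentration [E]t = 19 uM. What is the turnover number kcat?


kcat = Vmax / [E]t
kcat = 266 / 19
kcat = 14.0 s^-1

14.0 s^-1


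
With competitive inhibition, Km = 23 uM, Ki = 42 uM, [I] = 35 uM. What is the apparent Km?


Km_app = Km * (1 + [I]/Ki)
Km_app = 23 * (1 + 35/42)
Km_app = 42.1667 uM

42.1667 uM


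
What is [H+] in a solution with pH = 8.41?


[H+] = 10^(-pH)
[H+] = 10^(-8.41)
[H+] = 3.890e-09 M

3.890e-09 M


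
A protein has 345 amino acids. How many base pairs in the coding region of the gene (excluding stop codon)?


Each amino acid = 1 codon = 3 bp
bp = 345 * 3 = 1035 bp

1035 bp


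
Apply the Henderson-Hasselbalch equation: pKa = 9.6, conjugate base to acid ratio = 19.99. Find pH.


pH = pKa + log10([A-]/[HA])
pH = 9.6 + log10(19.99)
pH = 10.9008

10.9008


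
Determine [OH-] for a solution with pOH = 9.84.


[OH-] = 10^(-pOH)
[OH-] = 10^(-9.84)
[OH-] = 1.445e-10 M

1.445e-10 M


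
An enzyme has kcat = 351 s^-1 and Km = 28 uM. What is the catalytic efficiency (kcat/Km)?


Catalytic efficiency = kcat / Km
= 351 / 28
= 12.5357 uM^-1*s^-1

12.5357 uM^-1*s^-1


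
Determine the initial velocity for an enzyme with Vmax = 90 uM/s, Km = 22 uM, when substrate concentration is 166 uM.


v = Vmax * [S] / (Km + [S])
v = 90 * 166 / (22 + 166)
v = 79.4681 uM/s

79.4681 uM/s


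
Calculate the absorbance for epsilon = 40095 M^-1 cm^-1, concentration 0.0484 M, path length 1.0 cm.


A = epsilon * c * l
A = 40095 * 0.0484 * 1.0
A = 1940.598

1940.598


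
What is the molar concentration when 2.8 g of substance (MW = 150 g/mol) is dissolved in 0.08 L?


C = (mass / MW) / volume
C = (2.8 / 150) / 0.08
C = 0.2333 M

0.2333 M


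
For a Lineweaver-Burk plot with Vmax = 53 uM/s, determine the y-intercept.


y-intercept = 1/Vmax
= 1/53
= 0.0189 s/uM

0.0189 s/uM


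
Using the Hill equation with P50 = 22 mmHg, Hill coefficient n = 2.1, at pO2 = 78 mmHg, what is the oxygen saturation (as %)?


Y = pO2^n / (P50^n + pO2^n)
Y = 78^2.1 / (22^2.1 + 78^2.1)
Y = 93.45%

93.45%


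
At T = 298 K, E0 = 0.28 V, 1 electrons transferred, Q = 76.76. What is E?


E = E0 - (RT/nF) * ln(Q)
E = 0.28 - (8.314 * 298 / (1 * 96485)) * ln(76.76)
E = 0.1685 V

0.1685 V


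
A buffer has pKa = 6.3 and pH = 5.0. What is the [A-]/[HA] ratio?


[A-]/[HA] = 10^(pH - pKa)
= 10^(5.0 - 6.3)
= 0.0501

0.0501


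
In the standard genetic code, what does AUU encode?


Standard genetic code lookup.
Codon AUU -> Ile

Ile


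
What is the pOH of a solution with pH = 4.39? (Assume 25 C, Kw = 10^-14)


pOH = 14 - pH
pOH = 14 - 4.39
pOH = 9.61

9.61


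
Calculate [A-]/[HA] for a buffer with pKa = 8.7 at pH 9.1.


[A-]/[HA] = 10^(pH - pKa)
= 10^(9.1 - 8.7)
= 2.5119

2.5119


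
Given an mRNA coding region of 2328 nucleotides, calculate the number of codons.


codons = nucleotides / 3
codons = 2328 / 3 = 776

776


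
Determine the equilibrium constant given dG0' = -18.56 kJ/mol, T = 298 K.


Keq = exp(-dG0 * 1000 / (R * T))
Keq = exp(-(-18.56) * 1000 / (8.314 * 298))
Keq = 1792.2106

1792.2106


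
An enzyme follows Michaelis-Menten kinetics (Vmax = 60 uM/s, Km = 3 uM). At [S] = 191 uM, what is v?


v = Vmax * [S] / (Km + [S])
v = 60 * 191 / (3 + 191)
v = 59.0722 uM/s

59.0722 uM/s


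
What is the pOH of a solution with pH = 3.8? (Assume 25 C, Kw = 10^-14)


pOH = 14 - pH
pOH = 14 - 3.8
pOH = 10.2

10.2


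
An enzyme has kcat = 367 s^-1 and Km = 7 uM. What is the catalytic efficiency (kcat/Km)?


Catalytic efficiency = kcat / Km
= 367 / 7
= 52.4286 uM^-1*s^-1

52.4286 uM^-1*s^-1


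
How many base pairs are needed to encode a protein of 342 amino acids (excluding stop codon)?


Each amino acid = 1 codon = 3 bp
bp = 342 * 3 = 1026 bp

1026 bp


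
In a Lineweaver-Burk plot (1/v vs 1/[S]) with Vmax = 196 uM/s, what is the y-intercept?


y-intercept = 1/Vmax
= 1/196
= 0.0051 s/uM

0.0051 s/uM


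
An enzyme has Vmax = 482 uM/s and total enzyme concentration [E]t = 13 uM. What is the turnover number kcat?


kcat = Vmax / [E]t
kcat = 482 / 13
kcat = 37.0769 s^-1

37.0769 s^-1


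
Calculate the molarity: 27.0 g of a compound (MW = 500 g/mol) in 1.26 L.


C = (mass / MW) / volume
C = (27.0 / 500) / 1.26
C = 0.0429 M

0.0429 M


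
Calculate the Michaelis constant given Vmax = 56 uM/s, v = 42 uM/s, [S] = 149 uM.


Km = [S] * (Vmax - v) / v
Km = 149 * (56 - 42) / 42
Km = 49.6667 uM

49.6667 uM


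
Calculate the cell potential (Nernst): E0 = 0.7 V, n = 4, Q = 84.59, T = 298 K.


E = E0 - (RT/nF) * ln(Q)
E = 0.7 - (8.314 * 298 / (4 * 96485)) * ln(84.59)
E = 0.6715 V

0.6715 V


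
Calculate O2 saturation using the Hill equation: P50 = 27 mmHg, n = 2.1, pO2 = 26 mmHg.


Y = pO2^n / (P50^n + pO2^n)
Y = 26^2.1 / (27^2.1 + 26^2.1)
Y = 48.02%

48.02%


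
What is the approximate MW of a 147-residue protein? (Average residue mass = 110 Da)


MW = n_residues * 110 Da
MW = 147 * 110
MW = 16170 Da

16170 Da


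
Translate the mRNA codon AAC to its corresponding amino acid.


Standard genetic code lookup.
Codon AAC -> Asn

Asn


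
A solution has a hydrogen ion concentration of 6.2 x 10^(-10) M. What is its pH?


pH = -log10([H+])
pH = -log10(6.2 x 10^(-10))
pH = 9.2076

9.2076


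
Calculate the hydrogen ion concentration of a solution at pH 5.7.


[H+] = 10^(-pH)
[H+] = 10^(-5.7)
[H+] = 1.995e-06 M

1.995e-06 M


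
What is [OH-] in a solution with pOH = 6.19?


[OH-] = 10^(-pOH)
[OH-] = 10^(-6.19)
[OH-] = 6.457e-07 M

6.457e-07 M


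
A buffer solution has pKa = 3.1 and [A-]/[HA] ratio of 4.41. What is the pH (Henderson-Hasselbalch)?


pH = pKa + log10([A-]/[HA])
pH = 3.1 + log10(4.41)
pH = 3.7444

3.7444


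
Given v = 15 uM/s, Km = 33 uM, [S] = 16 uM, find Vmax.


Vmax = v * (Km + [S]) / [S]
Vmax = 15 * (33 + 16) / 16
Vmax = 45.9375 uM/s

45.9375 uM/s


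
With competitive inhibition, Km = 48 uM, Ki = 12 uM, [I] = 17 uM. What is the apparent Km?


Km_app = Km * (1 + [I]/Ki)
Km_app = 48 * (1 + 17/12)
Km_app = 116.0 uM

116.0 uM


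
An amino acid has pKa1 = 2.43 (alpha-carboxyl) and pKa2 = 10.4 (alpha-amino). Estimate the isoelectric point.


pI = (pKa1 + pKa2) / 2
pI = (2.43 + 10.4) / 2
pI = 6.415

6.415


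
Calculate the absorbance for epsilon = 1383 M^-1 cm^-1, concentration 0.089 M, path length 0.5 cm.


A = epsilon * c * l
A = 1383 * 0.089 * 0.5
A = 61.5435

61.5435


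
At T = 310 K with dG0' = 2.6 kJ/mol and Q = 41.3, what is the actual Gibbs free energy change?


dG = dG0' + RT * ln(Q) / 1000
dG = 2.6 + 8.314 * 310 * ln(41.3) / 1000
dG = 12.1899 kJ/mol

12.1899 kJ/mol


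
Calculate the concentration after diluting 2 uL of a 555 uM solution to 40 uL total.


C2 = C1 * V1 / V2
C2 = 555 * 2 / 40
C2 = 27.75 uM

27.75 uM


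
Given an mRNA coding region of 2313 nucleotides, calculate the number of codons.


codons = nucleotides / 3
codons = 2313 / 3 = 771

771


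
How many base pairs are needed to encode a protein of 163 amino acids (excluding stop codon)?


Each amino acid = 1 codon = 3 bp
bp = 163 * 3 = 489 bp

489 bp


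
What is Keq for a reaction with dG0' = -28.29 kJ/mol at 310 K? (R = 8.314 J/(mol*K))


Keq = exp(-dG0 * 1000 / (R * T))
Keq = exp(-(-28.29) * 1000 / (8.314 * 310))
Keq = 58479.589

58479.589


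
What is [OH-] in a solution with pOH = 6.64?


[OH-] = 10^(-pOH)
[OH-] = 10^(-6.64)
[OH-] = 2.291e-07 M

2.291e-07 M


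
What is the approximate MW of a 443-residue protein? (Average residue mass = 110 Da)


MW = n_residues * 110 Da
MW = 443 * 110
MW = 48730 Da

48730 Da


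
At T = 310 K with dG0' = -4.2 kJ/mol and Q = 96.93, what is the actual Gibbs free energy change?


dG = dG0' + RT * ln(Q) / 1000
dG = -4.2 + 8.314 * 310 * ln(96.93) / 1000
dG = 7.5887 kJ/mol

7.5887 kJ/mol


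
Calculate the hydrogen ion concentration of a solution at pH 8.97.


[H+] = 10^(-pH)
[H+] = 10^(-8.97)
[H+] = 1.072e-09 M

1.072e-09 M


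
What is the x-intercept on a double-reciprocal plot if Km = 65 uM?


x-intercept = -1/Km
= -1/65
= -0.0154 1/uM

-0.0154 1/uM


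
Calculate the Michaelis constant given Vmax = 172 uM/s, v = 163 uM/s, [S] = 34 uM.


Km = [S] * (Vmax - v) / v
Km = 34 * (172 - 163) / 163
Km = 1.8773 uM

1.8773 uM


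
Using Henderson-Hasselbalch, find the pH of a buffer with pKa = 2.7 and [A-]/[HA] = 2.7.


pH = pKa + log10([A-]/[HA])
pH = 2.7 + log10(2.7)
pH = 3.1314

3.1314


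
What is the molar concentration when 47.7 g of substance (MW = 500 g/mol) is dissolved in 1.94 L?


C = (mass / MW) / volume
C = (47.7 / 500) / 1.94
C = 0.0492 M

0.0492 M


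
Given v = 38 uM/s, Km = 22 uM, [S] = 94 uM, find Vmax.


Vmax = v * (Km + [S]) / [S]
Vmax = 38 * (22 + 94) / 94
Vmax = 46.8936 uM/s

46.8936 uM/s


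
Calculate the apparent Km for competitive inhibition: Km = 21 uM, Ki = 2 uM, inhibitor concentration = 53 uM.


Km_app = Km * (1 + [I]/Ki)
Km_app = 21 * (1 + 53/2)
Km_app = 577.5 uM

577.5 uM


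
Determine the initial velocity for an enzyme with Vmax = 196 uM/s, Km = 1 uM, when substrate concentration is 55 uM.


v = Vmax * [S] / (Km + [S])
v = 196 * 55 / (1 + 55)
v = 192.5 uM/s

192.5 uM/s


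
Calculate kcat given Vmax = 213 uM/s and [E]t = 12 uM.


kcat = Vmax / [E]t
kcat = 213 / 12
kcat = 17.75 s^-1

17.75 s^-1


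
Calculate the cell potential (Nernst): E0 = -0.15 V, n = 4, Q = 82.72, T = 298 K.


E = E0 - (RT/nF) * ln(Q)
E = -0.15 - (8.314 * 298 / (4 * 96485)) * ln(82.72)
E = -0.1783 V

-0.1783 V


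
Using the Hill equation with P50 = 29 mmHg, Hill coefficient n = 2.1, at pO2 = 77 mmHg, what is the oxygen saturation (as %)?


Y = pO2^n / (P50^n + pO2^n)
Y = 77^2.1 / (29^2.1 + 77^2.1)
Y = 88.6%

88.6%


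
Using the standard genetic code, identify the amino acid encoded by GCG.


Standard genetic code lookup.
Codon GCG -> Ala

Ala


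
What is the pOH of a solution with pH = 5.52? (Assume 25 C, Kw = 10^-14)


pOH = 14 - pH
pOH = 14 - 5.52
pOH = 8.48

8.48


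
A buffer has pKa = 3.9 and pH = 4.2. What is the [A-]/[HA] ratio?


[A-]/[HA] = 10^(pH - pKa)
= 10^(4.2 - 3.9)
= 1.9953

1.9953


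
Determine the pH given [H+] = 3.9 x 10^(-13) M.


pH = -log10([H+])
pH = -log10(3.9 x 10^(-13))
pH = 12.4089

12.4089


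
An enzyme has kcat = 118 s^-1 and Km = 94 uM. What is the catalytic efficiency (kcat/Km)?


Catalytic efficiency = kcat / Km
= 118 / 94
= 1.2553 uM^-1*s^-1

1.2553 uM^-1*s^-1


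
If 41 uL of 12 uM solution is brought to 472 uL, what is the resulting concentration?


C2 = C1 * V1 / V2
C2 = 12 * 41 / 472
C2 = 1.0424 uM

1.0424 uM


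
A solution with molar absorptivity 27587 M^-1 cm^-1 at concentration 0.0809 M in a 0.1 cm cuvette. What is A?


A = epsilon * c * l
A = 27587 * 0.0809 * 0.1
A = 223.1788

223.1788


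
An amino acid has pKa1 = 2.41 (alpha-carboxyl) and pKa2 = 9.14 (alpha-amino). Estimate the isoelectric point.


pI = (pKa1 + pKa2) / 2
pI = (2.41 + 9.14) / 2
pI = 5.775

5.775


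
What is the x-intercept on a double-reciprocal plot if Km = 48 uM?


x-intercept = -1/Km
= -1/48
= -0.0208 1/uM

-0.0208 1/uM


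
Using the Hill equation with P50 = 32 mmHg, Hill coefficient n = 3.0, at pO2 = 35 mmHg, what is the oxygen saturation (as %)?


Y = pO2^n / (P50^n + pO2^n)
Y = 35^3.0 / (32^3.0 + 35^3.0)
Y = 56.68%

56.68%


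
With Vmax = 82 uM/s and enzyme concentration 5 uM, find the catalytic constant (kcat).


kcat = Vmax / [E]t
kcat = 82 / 5
kcat = 16.4 s^-1

16.4 s^-1


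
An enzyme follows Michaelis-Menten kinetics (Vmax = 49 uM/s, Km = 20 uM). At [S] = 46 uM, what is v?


v = Vmax * [S] / (Km + [S])
v = 49 * 46 / (20 + 46)
v = 34.1515 uM/s

34.1515 uM/s


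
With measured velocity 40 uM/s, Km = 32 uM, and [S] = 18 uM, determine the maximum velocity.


Vmax = v * (Km + [S]) / [S]
Vmax = 40 * (32 + 18) / 18
Vmax = 111.1111 uM/s

111.1111 uM/s


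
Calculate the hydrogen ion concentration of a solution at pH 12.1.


[H+] = 10^(-pH)
[H+] = 10^(-12.1)
[H+] = 7.943e-13 M

7.943e-13 M


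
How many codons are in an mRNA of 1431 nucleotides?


codons = nucleotides / 3
codons = 1431 / 3 = 477

477


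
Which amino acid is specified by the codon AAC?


Standard genetic code lookup.
Codon AAC -> Asn

Asn


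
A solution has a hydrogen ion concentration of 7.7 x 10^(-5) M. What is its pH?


pH = -log10([H+])
pH = -log10(7.7 x 10^(-5))
pH = 4.1135

4.1135


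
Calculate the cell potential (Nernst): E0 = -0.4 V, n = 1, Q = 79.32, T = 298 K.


E = E0 - (RT/nF) * ln(Q)
E = -0.4 - (8.314 * 298 / (1 * 96485)) * ln(79.32)
E = -0.5123 V

-0.5123 V


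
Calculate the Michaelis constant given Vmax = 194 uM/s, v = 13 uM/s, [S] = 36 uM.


Km = [S] * (Vmax - v) / v
Km = 36 * (194 - 13) / 13
Km = 501.2308 uM

501.2308 uM


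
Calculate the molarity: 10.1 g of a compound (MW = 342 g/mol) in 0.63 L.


C = (mass / MW) / volume
C = (10.1 / 342) / 0.63
C = 0.0469 M

0.0469 M


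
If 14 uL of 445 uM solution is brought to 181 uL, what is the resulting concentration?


C2 = C1 * V1 / V2
C2 = 445 * 14 / 181
C2 = 34.4199 uM

34.4199 uM


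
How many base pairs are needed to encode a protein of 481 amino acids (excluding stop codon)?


Each amino acid = 1 codon = 3 bp
bp = 481 * 3 = 1443 bp

1443 bp


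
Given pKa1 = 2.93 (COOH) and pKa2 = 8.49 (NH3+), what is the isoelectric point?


pI = (pKa1 + pKa2) / 2
pI = (2.93 + 8.49) / 2
pI = 5.71

5.71


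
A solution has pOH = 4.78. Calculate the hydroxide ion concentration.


[OH-] = 10^(-pOH)
[OH-] = 10^(-4.78)
[OH-] = 1.660e-05 M

1.660e-05 M


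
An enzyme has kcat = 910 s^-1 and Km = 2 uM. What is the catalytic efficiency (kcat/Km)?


Catalytic efficiency = kcat / Km
= 910 / 2
= 455.0 uM^-1*s^-1

455.0 uM^-1*s^-1


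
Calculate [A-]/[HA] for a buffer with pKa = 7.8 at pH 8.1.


[A-]/[HA] = 10^(pH - pKa)
= 10^(8.1 - 7.8)
= 1.9953

1.9953


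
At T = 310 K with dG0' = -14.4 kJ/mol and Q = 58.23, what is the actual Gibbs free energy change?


dG = dG0' + RT * ln(Q) / 1000
dG = -14.4 + 8.314 * 310 * ln(58.23) / 1000
dG = -3.9247 kJ/mol

-3.9247 kJ/mol


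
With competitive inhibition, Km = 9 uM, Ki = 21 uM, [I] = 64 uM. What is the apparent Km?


Km_app = Km * (1 + [I]/Ki)
Km_app = 9 * (1 + 64/21)
Km_app = 36.4286 uM

36.4286 uM


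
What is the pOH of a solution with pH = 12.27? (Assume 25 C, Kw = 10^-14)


pOH = 14 - pH
pOH = 14 - 12.27
pOH = 1.73

1.73
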